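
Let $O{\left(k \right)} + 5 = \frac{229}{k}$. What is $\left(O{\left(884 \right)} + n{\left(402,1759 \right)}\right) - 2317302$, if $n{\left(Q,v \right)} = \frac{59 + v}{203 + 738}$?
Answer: $- \frac{1927636101507}{831844} \approx -2.3173 \cdot 10^{6}$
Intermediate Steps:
$n{\left(Q,v \right)} = \frac{59}{941} + \frac{v}{941}$ ($n{\left(Q,v \right)} = \frac{59 + v}{941} = \left(59 + v\right) \frac{1}{941} = \frac{59}{941} + \frac{v}{941}$)
$O{\left(k \right)} = -5 + \frac{229}{k}$
$\left(O{\left(884 \right)} + n{\left(402,1759 \right)}\right) - 2317302 = \left(\left(-5 + \frac{229}{884}\right) + \left(\frac{59}{941} + \frac{1}{941} \cdot 1759\right)\right) - 2317302 = \left(\left(-5 + 229 \cdot \frac{1}{884}\right) + \left(\frac{59}{941} + \frac{1759}{941}\right)\right) - 2317302 = \left(\left(-5 + \frac{229}{884}\right) + \frac{1818}{941}\right) - 2317302 = \left(- \frac{4191}{884} + \frac{1818}{941}\right) - 2317302 = - \frac{2336619}{831844} - 2317302 = - \frac{1927636101507}{831844}$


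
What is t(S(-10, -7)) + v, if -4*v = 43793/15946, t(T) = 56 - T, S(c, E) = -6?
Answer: 3910815/63784 ≈ 61.313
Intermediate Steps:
v = -43793/63784 (v = -43793/(4*15946) = -¼*43793/15946 = -43793/63784 ≈ -0.68658)
t(S(-10, -7)) + v = (56 - 1*(-6)) - 43793/63784 = (56 + 6) - 43793/63784 = 62 - 43793/63784 = 3910815/63784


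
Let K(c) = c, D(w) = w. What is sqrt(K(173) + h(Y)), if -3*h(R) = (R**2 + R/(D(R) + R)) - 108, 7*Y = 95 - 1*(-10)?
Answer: sqrt(4818)/6 ≈ 11.569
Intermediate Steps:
Y = 15 (Y = (95 - 1*(-10))/7 = (95 + 10)/7 = (1/7)*105 = 15)
h(R) = 215/6 - R**2/3 (h(R) = -((R**2 + R/(R + R)) - 108)/3 = -((R**2 + R/((2*R))) - 108)/3 = -((R**2 + (1/(2*R))*R) - 108)/3 = -((R**2 + 1/2) - 108)/3 = -((1/2 + R**2) - 108)/3 = -(-215/2 + R**2)/3 = 215/6 - R**2/3)
sqrt(K(173) + h(Y)) = sqrt(173 + (215/6 - 1/3*15**2)) = sqrt(173 + (215/6 - 1/3*225)) = sqrt(173 + (215/6 - 75)) = sqrt(173 - 235/6) = sqrt(803/6) = sqrt(4818)/6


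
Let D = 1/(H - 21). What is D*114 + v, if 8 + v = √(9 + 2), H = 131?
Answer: -383/55 + √11 ≈ -3.6470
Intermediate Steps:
v = -8 + √11 (v = -8 + √(9 + 2) = -8 + √11 ≈ -4.6834)
D = 1/110 (D = 1/(131 - 21) = 1/110 ≈ 0.0090909)
D*114 + v = (1/110)*114 + (-8 + √11) = 57/55 + (-8 + √11) = -383/55 + √11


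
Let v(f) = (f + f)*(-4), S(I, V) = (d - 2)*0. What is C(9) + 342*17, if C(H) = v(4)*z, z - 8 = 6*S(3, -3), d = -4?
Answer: 5558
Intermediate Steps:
S(I, V) = 0 (S(I, V) = (-4 - 2)*0 = -6*0 = 0)
v(f) = -8*f (v(f) = (2*f)*(-4) = -8*f)
z = 8 (z = 8 + 6*0 = 8 + 0 = 8)
C(H) = -256 (C(H) = -8*4*8 = -32*8 = -256)
C(9) + 342*17 = -256 + 342*17 = -256 + 5814 = 5558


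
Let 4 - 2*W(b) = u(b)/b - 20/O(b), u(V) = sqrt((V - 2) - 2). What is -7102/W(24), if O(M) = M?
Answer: -9885984/3359 - 170448*sqrt(5)/3359 ≈ -3056.6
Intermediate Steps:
u(V) = sqrt(-4 + V) (u(V) = sqrt((-2 + V) - 2) = sqrt(-4 + V))
W(b) = 2 + 10/b - sqrt(-4 + b)/(2*b) (W(b) = 2 - (sqrt(-4 + b)/b - 20/b)/2 = 2 - (-20/b + sqrt(-4 + b)/b)/2 = 2 + (10/b - sqrt(-4 + b)/(2*b)) = 2 + 10/b - sqrt(-4 + b)/(2*b))
-7102/W(24) = -7102*48/(20 - sqrt(-4 + 24) + 4*24) = -7102*48/(20 - sqrt(20) + 96) = -7102*48/(20 - 2*sqrt(5) + 96) = -7102*48/(116 - 2*sqrt(5)) = -7102/(29/12 - sqrt(5)/24)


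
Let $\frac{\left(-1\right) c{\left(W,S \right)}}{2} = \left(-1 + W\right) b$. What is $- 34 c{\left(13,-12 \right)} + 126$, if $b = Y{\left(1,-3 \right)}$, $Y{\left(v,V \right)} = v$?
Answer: $942$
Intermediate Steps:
$b = 1$
$c{\left(W,S \right)} = 2 - 2 W$ ($c{\left(W,S \right)} = - 2 \left(-1 + W\right) 1 = - 2 \left(-1 + W\right) = 2 - 2 W$)
$- 34 c{\left(13,-12 \right)} + 126 = - 34 \left(2 - 26\right) + 126 = \left(-34\right) \left(-24\right) + 126 = 816 + 126 = 942$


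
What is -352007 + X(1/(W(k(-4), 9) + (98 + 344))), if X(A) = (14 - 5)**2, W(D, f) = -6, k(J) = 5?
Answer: -351926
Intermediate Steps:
X(A) = 81 (X(A) = 9**2 = 81)
-352007 + X(1/(W(k(-4), 9) + (98 + 344))) = -352007 + 81 = -351926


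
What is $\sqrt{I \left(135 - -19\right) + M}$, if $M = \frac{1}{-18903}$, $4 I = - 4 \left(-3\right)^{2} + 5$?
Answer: $\frac{i \sqrt{1705862030178}}{37806} \approx 34.547 i$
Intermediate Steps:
$I = - \frac{31}{4}$ ($I = \frac{- 4 \left(-3\right)^{2} + 5}{4} = \frac{\left(-4\right) 9 + 5}{4} = \frac{-36 + 5}{4} = \frac{1}{4} \left(-31\right) = - \frac{31}{4} \approx -7.75$)
$M = - \frac{1}{18903} \approx -5.2902 \cdot 10^{-5}$
$\sqrt{I \left(135 - -19\right) + M} = \sqrt{- \frac{31 \left(135 - -19\right)}{4} - \frac{1}{18903}} = \sqrt{- \frac{31 \left(135 + 19\right)}{4} - \frac{1}{18903}} = \sqrt{\left(- \frac{31}{4}\right) 154 - \frac{1}{18903}} = \sqrt{- \frac{2387}{2} - \frac{1}{18903}} = \sqrt{- \frac{45121463}{37806}} = \frac{i \sqrt{1705862030178}}{37806}$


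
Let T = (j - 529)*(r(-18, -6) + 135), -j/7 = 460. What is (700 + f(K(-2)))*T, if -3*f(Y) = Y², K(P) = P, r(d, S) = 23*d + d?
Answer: 777932496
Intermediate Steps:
j = -3220 (j = -7*460 = -3220)
r(d, S) = 24*d
T = 1113453 (T = (-3220 - 529)*(24*(-18) + 135) = -3749*(-432 + 135) = -3749*(-297) = 1113453)
f(Y) = -Y²/3
(700 + f(K(-2)))*T = (700 - ⅓*(-2)²)*1113453 = (700 - ⅓*4)*1113453 = (700 - 4/3)*1113453 = (2096/3)*1113453 = 777932496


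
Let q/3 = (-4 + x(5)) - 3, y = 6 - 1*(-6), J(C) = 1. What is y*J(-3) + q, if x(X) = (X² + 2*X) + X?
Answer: 111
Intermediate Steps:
x(X) = X² + 3*X
y = 12 (y = 6 + 6 = 12)
q = 99 (q = 3*((-4 + 5*(3 + 5)) - 3) = 3*((-4 + 5*8) - 3) = 3*((-4 + 40) - 3) = 3*(36 - 3) = 3*33 = 99)
y*J(-3) + q = 12*1 + 99 = 12 + 99 = 111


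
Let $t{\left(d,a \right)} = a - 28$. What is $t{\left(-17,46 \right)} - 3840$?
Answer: $-3822$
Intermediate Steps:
$t{\left(d,a \right)} = -28 + a$
$t{\left(-17,46 \right)} - 3840 = \left(-28 + 46\right) - 3840 = 18 - 3840 = -3822$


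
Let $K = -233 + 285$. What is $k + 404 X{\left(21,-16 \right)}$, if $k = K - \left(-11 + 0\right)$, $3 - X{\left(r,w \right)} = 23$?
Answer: $-8017$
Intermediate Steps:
$X{\left(r,w \right)} = -20$ ($X{\left(r,w \right)} = 3 - 23 = -20$)
$K = 52$
$k = 63$ ($k = 52 - \left(-11 + 0\right) = 52 - -11 = 52 + 11 = 63$)
$k + 404 X{\left(21,-16 \right)} = 63 + 404 \left(-20\right) = 63 - 8080 = -8017$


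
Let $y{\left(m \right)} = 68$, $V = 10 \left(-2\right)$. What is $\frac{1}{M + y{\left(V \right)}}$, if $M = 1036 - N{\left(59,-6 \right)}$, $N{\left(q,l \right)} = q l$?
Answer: $\frac{1}{1458} \approx 0.00068587$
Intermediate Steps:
$N{\left(q,l \right)} = l q$
$M = 1390$ ($M = 1036 - \left(-6\right) 59 = 1036 - -354 = 1036 + 354 = 1390$)
$V = -20$
$\frac{1}{M + y{\left(V \right)}} = \frac{1}{1390 + 68} = \frac{1}{1458}$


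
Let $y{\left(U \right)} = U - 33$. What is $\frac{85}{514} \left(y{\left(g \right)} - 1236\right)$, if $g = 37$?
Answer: $- \frac{52360}{257} \approx -203.74$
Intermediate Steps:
$y{\left(U \right)} = -33 + U$
$\frac{85}{514} \left(y{\left(g \right)} - 1236\right) = \frac{85}{514} \left(\left(-33 + 37\right) - 1236\right) = 85 \cdot \frac{1}{514} \left(4 - 1236\right) = \frac{85}{514} \left(-1232\right) = - \frac{52360}{257}$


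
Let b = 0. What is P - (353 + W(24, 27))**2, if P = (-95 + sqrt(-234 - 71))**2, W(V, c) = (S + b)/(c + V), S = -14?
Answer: -300923401/2601 - 190*I*sqrt(305) ≈ -1.157e+5 - 3318.2*I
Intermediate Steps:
W(V, c) = -14/(V + c) (W(V, c) = (-14 + 0)/(c + V) = -14/(V + c))
P = (-95 + I*sqrt(305))**2 (P = (-95 + sqrt(-305))**2 = (-95 + I*sqrt(305))**2 ≈ 8720.0 - 3318.2*I)
P - (353 + W(24, 27))**2 = (95 - I*sqrt(305))**2 - (353 - 14/(24 + 27))**2 = (95 - I*sqrt(305))**2 - (353 - 14/51)**2 = (95 - I*sqrt(305))**2 - (17989/51)**2 = (95 - I*sqrt(305))**2 - 1*323604121/2601 = (95 - I*sqrt(305))**2 - 323604121/2601 = -323604121/2601 + (95 - I*sqrt(305))**2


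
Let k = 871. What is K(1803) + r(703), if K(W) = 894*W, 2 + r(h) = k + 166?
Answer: 1612917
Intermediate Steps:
r(h) = 1035 (r(h) = -2 + (871 + 166) = -2 + 1037 = 1035)
K(1803) + r(703) = 894*1803 + 1035 = 1611882 + 1035 = 1612917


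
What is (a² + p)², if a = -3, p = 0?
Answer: 81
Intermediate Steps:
(a² + p)² = ((-3)² + 0)² = (9 + 0)² = 9² = 81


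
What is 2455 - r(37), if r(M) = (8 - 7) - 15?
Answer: 2469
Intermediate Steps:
r(M) = -14 (r(M) = 1 - 15 = -14)
2455 - r(37) = 2455 - 1*(-14) = 2455 + 14 = 2469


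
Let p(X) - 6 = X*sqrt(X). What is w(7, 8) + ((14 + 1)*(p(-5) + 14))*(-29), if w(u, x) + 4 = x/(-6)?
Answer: -26116/3 + 2175*I*sqrt(5) ≈ -8705.3 + 4863.4*I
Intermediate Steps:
p(X) = 6 + X**(3/2) (p(X) = 6 + X*sqrt(X) = 6 + X**(3/2))
w(u, x) = -4 - x/6 (w(u, x) = -4 + x/(-6) = -4 + x*(-1/6) = -4 - x/6)
w(7, 8) + ((14 + 1)*(p(-5) + 14))*(-29) = (-4 - 1/6*8) + ((14 + 1)*((6 + (-5)**(3/2)) + 14))*(-29) = (-4 - 4/3) + (15*((6 - 5*I*sqrt(5)) + 14))*(-29) = -16/3 + (15*(20 - 5*I*sqrt(5)))*(-29) = -16/3 + (300 - 75*I*sqrt(5))*(-29) = -16/3 + (-8700 + 2175*I*sqrt(5)) = -26116/3 + 2175*I*sqrt(5)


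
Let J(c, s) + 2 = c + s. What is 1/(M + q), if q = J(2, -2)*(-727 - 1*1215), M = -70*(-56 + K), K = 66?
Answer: 1/3184 ≈ 0.00031407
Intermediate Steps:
J(c, s) = -2 + c + s (J(c, s) = -2 + (c + s) = -2 + c + s)
M = -700 (M = -70*(-56 + 66) = -70*10 = -700)
q = 3884 (q = (-2 + 2 - 2)*(-727 - 1*1215) = -2*(-727 - 1215) = -2*(-1942) = 3884)
1/(M + q) = 1/(-700 + 3884) = 1/3184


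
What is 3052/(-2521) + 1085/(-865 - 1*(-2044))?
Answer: -863023/2972259 ≈ -0.29036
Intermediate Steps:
3052/(-2521) + 1085/(-865 - 1*(-2044)) = 3052*(-1/2521) + 1085/(-865 + 2044) = -3052/2521 + 1085/1179 = -863023/2972259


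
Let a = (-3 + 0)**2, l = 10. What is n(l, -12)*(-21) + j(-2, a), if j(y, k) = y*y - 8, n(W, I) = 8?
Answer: -172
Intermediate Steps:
a = 9 (a = (-3)**2 = 9)
j(y, k) = -8 + y**2 (j(y, k) = y**2 - 8 = -8 + y**2)
n(l, -12)*(-21) + j(-2, a) = 8*(-21) + (-8 + (-2)**2) = -168 + (-8 + 4) = -168 - 4 = -172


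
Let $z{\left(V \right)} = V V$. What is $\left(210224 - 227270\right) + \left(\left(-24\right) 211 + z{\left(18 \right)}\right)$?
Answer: $-21786$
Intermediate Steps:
$z{\left(V \right)} = V^{2}$
$\left(210224 - 227270\right) + \left(\left(-24\right) 211 + z{\left(18 \right)}\right) = \left(210224 - 227270\right) + \left(\left(-24\right) 211 + 18^{2}\right) = -17046 + \left(-5064 + 324\right) = -17046 - 4740 = -21786$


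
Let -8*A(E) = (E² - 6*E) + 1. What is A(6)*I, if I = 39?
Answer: -39/8 ≈ -4.8750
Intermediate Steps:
A(E) = -⅛ - E²/8 + 3*E/4 (A(E) = -((E² - 6*E) + 1)/8 = -(1 + E² - 6*E)/8 = -⅛ - E²/8 + 3*E/4)
A(6)*I = (-⅛ - ⅛*6² + (¾)*6)*39 = (-⅛ - ⅛*36 + 9/2)*39 = (-⅛ - 9/2 + 9/2)*39 = -⅛*39 = -39/8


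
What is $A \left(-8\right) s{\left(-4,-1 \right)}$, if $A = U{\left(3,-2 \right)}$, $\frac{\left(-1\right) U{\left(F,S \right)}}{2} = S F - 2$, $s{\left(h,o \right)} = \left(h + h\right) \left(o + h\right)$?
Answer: $-5120$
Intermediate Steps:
$s{\left(h,o \right)} = 2 h \left(h + o\right)$
$U{\left(F,S \right)} = 4 - 2 F S$ ($U{\left(F,S \right)} = - 2 \left(S F - 2\right) = - 2 \left(F S - 2\right) = - 2 \left(-2 + F S\right) = 4 - 2 F S$)
$A = 16$ ($A = 4 - 6 \left(-2\right) = 4 + 12 = 16$)
$A \left(-8\right) s{\left(-4,-1 \right)} = 16 \left(-8\right) 2 \left(-4\right) \left(-4 - 1\right) = - 128 \cdot 2 \left(-4\right) \left(-5\right) = \left(-128\right) 40 = -5120$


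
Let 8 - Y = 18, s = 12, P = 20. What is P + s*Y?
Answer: -100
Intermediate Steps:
Y = -10 (Y = 8 - 1*18 = 8 - 18 = -10)
P + s*Y = 20 + 12*(-10) = 20 - 120 = -100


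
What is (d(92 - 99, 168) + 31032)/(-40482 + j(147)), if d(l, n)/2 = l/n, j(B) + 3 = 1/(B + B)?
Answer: -18246767/23805178 ≈ -0.76650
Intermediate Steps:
j(B) = -3 + 1/(2*B) (j(B) = -3 + 1/(B + B) = -3 + 1/(2*B))
d(l, n) = 2*l/n (d(l, n) = 2*(l/n) = 2*l/n)
(d(92 - 99, 168) + 31032)/(-40482 + j(147)) = (2*(92 - 99)/168 + 31032)/(-40482 + (-3 + (1/2)/147)) = (2*(-7)*(1/168) + 31032)/(-40482 + (-3 + (1/2)*(1/147))) = (-1/12 + 31032)/(-40482 + (-3 + 1/294)) = 372383/(12*(-40482 - 881/294)) = 372383/(12*(-11902589/294)) = (372383/12)*(-294/11902589) = -18246767/23805178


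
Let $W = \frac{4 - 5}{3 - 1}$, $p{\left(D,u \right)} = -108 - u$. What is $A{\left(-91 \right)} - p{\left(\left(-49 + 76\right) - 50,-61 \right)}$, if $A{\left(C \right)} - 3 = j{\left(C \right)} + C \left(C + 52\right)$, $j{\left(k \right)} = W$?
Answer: $\frac{7197}{2} \approx 3598.5$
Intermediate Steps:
$W = - \frac{1}{2} \approx -0.5$
$j{\left(k \right)} = - \frac{1}{2}$
$A{\left(C \right)} = \frac{5}{2} + C \left(52 + C\right)$ ($A{\left(C \right)} = 3 + \left(- \frac{1}{2} + C \left(C + 52\right)\right) = 3 + \left(- \frac{1}{2} + C \left(52 + C\right)\right) = \frac{5}{2} + C \left(52 + C\right)$)
$A{\left(-91 \right)} - p{\left(\left(-49 + 76\right) - 50,-61 \right)} = \left(\frac{5}{2} + \left(-91\right)^{2} + 52 \left(-91\right)\right) - \left(-108 - -61\right) = \left(\frac{5}{2} + 8281 - 4732\right) - \left(-108 + 61\right) = \frac{7103}{2} - -47 = \frac{7103}{2} + 47 = \frac{7197}{2}$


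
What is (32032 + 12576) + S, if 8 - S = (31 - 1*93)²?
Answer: 40772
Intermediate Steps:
S = -3836 (S = 8 - (31 - 1*93)² = 8 - (31 - 93)² = 8 - 1*(-62)² = 8 - 1*3844 = 8 - 3844 = -3836)
(32032 + 12576) + S = (32032 + 12576) - 3836 = 44608 - 3836 = 40772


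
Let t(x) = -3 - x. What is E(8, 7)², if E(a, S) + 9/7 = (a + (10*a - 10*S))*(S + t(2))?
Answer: 59049/49 ≈ 1205.1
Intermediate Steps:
E(a, S) = -9/7 + (-5 + S)*(-10*S + 11*a) (E(a, S) = -9/7 + (a + (10*a - 10*S))*(S + (-3 - 1*2)) = -9/7 + (a + (-10*S + 10*a))*(S + (-3 - 2)) = -9/7 + (-10*S + 11*a)*(S - 5) = -9/7 + (-10*S + 11*a)*(-5 + S) = -9/7 + (-5 + S)*(-10*S + 11*a))
E(8, 7)² = (-9/7 - 55*8 - 10*7² + 50*7 + 11*7*8)² = (-9/7 - 440 - 10*49 + 350 + 616)² = (-9/7 - 440 - 490 + 350 + 616)² = (243/7)² = 59049/49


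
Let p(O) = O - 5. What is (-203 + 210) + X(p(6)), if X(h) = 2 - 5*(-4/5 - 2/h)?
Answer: 23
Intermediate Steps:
p(O) = -5 + O
X(h) = 6 + 10/h (X(h) = 2 - 5*(-4*1/5 - 2/h) = 2 - 5*(-4/5 - 2/h) = 2 + (4 + 10/h) = 6 + 10/h)
(-203 + 210) + X(p(6)) = (-203 + 210) + (6 + 10/(-5 + 6)) = 7 + (6 + 10/1) = 7 + (6 + 10*1) = 7 + (6 + 10) = 7 + 16 = 23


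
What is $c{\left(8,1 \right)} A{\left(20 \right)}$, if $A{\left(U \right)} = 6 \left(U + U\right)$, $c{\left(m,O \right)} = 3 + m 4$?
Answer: $8400$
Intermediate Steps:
$c{\left(m,O \right)} = 3 + 4 m$
$A{\left(U \right)} = 12 U$ ($A{\left(U \right)} = 6 \cdot 2 U = 12 U$)
$c{\left(8,1 \right)} A{\left(20 \right)} = \left(3 + 4 \cdot 8\right) 12 \cdot 20 = \left(3 + 32\right) 240 = 35 \cdot 240 = 8400$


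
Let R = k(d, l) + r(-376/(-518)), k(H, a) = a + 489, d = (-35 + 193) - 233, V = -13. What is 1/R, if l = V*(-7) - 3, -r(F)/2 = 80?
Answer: 1/417 ≈ 0.0023981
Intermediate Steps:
r(F) = -160 (r(F) = -2*80 = -160)
l = 88 (l = -13*(-7) - 3 = 91 - 3 = 88)
d = -75 (d = 158 - 233 = -75)
k(H, a) = 489 + a
R = 417 (R = (489 + 88) - 160 = 577 - 160 = 417)
1/R = 1/417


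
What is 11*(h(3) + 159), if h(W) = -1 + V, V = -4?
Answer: 1694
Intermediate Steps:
h(W) = -5 (h(W) = -1 - 4 = -5)
11*(h(3) + 159) = 11*(-5 + 159) = 11*154 = 1694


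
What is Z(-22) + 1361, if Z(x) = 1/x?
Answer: 29941/22 ≈ 1361.0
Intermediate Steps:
Z(-22) + 1361 = 1/(-22) + 1361 = -1/22 + 1361 = 29941/22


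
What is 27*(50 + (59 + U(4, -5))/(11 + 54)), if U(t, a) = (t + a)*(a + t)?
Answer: 17874/13 ≈ 1374.9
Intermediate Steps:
U(t, a) = (a + t)² (U(t, a) = (a + t)*(a + t) = (a + t)²)
27*(50 + (59 + U(4, -5))/(11 + 54)) = 27*(50 + (59 + (-5 + 4)²)/(11 + 54)) = 27*(50 + (59 + (-1)²)/65) = 27*(50 + (59 + 1)*(1/65)) = 27*(50 + 60*(1/65)) = 27*(50 + 12/13) = 27*(662/13) = 17874/13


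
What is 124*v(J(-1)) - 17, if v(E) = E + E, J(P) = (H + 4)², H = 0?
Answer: 3951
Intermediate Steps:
J(P) = 16 (J(P) = (0 + 4)² = 4² = 16)
v(E) = 2*E
124*v(J(-1)) - 17 = 124*(2*16) - 17 = 124*32 - 17 = 3968 - 17 = 3951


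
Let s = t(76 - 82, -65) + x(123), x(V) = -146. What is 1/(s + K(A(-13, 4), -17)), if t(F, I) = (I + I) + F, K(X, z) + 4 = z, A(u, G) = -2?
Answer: -1/303 ≈ -0.0033003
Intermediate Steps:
K(X, z) = -4 + z
t(F, I) = F + 2*I (t(F, I) = 2*I + F = F + 2*I)
s = -282 (s = ((76 - 82) + 2*(-65)) - 146 = (-6 - 130) - 146 = -136 - 146 = -282)
1/(s + K(A(-13, 4), -17)) = 1/(-282 + (-4 - 17)) = 1/(-282 - 21) = 1/(-303) = -1/303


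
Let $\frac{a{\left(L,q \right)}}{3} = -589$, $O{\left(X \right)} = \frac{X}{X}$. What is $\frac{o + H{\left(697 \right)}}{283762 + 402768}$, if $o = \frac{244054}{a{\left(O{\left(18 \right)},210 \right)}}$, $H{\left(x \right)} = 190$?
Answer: $\frac{3526}{46657635} \approx 7.5572 \cdot 10^{-5}$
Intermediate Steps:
$O{\left(X \right)} = 1$
$a{\left(L,q \right)} = -1767$ ($a{\left(L,q \right)} = 3 \left(-589\right) = -1767$)
$o = - \frac{244054}{1767}$ ($o = \frac{244054}{-1767} = 244054 \left(- \frac{1}{1767}\right) = - \frac{244054}{1767} \approx -138.12$)
$\frac{o + H{\left(697 \right)}}{283762 + 402768} = \frac{- \frac{244054}{1767} + 190}{283762 + 402768} = \frac{91676}{1767 \cdot 686530} = \frac{91676}{1767} \cdot \frac{1}{686530} = \frac{3526}{46657635}$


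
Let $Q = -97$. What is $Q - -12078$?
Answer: $11981$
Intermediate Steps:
$Q - -12078 = -97 - -12078 = -97 + 12078 = 11981$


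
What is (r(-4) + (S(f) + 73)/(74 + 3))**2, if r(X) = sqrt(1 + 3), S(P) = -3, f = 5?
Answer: 1024/121 ≈ 8.4628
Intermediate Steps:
r(X) = 2 (r(X) = sqrt(4) = 2)
(r(-4) + (S(f) + 73)/(74 + 3))**2 = (2 + (-3 + 73)/(74 + 3))**2 = (2 + 70/77)**2 = (2 + 70*(1/77))**2 = (2 + 10/11)**2 = (32/11)**2 = 1024/121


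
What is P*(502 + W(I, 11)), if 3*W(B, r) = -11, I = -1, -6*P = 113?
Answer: -168935/18 ≈ -9385.3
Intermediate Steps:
P = -113/6 (P = -1/6*113 = -113/6 ≈ -18.833)
W(B, r) = -11/3 (W(B, r) = (1/3)*(-11) = -11/3)
P*(502 + W(I, 11)) = -113*(502 - 11/3)/6 = -113/6*1495/3 = -168935/18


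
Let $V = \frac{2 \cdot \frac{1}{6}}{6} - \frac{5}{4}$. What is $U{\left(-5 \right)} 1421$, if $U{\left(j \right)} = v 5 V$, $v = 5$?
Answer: $- \frac{1527575}{36} \approx -42433.0$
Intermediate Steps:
$V = - \frac{43}{36}$ ($V = 2 \cdot \frac{1}{6} \cdot \frac{1}{6} - \frac{5}{4} = \frac{1}{3} \cdot \frac{1}{6} - \frac{5}{4} = \frac{1}{18} - \frac{5}{4} = - \frac{43}{36} \approx -1.1944$)
$U{\left(j \right)} = - \frac{1075}{36}$ ($U{\left(j \right)} = 5 \cdot 5 \left(- \frac{43}{36}\right) = 25 \left(- \frac{43}{36}\right) = - \frac{1075}{36}$)
$U{\left(-5 \right)} 1421 = \left(- \frac{1075}{36}\right) 1421 = - \frac{1527575}{36}$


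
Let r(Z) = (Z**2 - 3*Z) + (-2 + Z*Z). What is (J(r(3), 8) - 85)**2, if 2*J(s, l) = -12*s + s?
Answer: 61009/4 ≈ 15252.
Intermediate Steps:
r(Z) = -2 - 3*Z + 2*Z**2 (r(Z) = (Z**2 - 3*Z) + (-2 + Z**2) = -2 - 3*Z + 2*Z**2)
J(s, l) = -11*s/2 (J(s, l) = (-12*s + s)/2 = (-11*s)/2 = -11*s/2)
(J(r(3), 8) - 85)**2 = (-11*(-2 - 3*3 + 2*3**2)/2 - 85)**2 = (-11*(-2 - 9 + 2*9)/2 - 85)**2 = (-11*(-2 - 9 + 18)/2 - 85)**2 = (-11/2*7 - 85)**2 = (-77/2 - 85)**2 = (-247/2)**2 = 61009/4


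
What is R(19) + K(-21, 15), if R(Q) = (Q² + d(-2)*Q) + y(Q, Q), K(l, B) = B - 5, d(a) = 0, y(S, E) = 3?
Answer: 374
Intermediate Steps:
K(l, B) = -5 + B
R(Q) = 3 + Q² (R(Q) = (Q² + 0*Q) + 3 = (Q² + 0) + 3 = Q² + 3 = 3 + Q²)
R(19) + K(-21, 15) = (3 + 19²) + (-5 + 15) = (3 + 361) + 10 = 364 + 10 = 374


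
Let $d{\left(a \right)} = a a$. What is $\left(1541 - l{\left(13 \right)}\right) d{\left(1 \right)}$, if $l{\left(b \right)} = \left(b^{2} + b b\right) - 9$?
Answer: $1212$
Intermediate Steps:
$d{\left(a \right)} = a^{2}$
$l{\left(b \right)} = -9 + 2 b^{2}$ ($l{\left(b \right)} = \left(b^{2} + b^{2}\right) - 9 = 2 b^{2} - 9 = -9 + 2 b^{2}$)
$\left(1541 - l{\left(13 \right)}\right) d{\left(1 \right)} = \left(1541 - \left(-9 + 2 \cdot 13^{2}\right)\right) 1^{2} = \left(1541 - \left(-9 + 2 \cdot 169\right)\right) 1 = \left(1541 - \left(-9 + 338\right)\right) 1 = \left(1541 - 329\right) 1 = 1212 \cdot 1 = 1212$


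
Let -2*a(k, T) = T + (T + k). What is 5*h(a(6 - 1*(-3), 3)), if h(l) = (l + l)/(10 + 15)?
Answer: -3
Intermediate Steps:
a(k, T) = -T - k/2 (a(k, T) = -(T + (T + k))/2 = -(k + 2*T)/2 = -T - k/2)
h(l) = 2*l/25 (h(l) = (2*l)/25 = (2*l)*(1/25) = 2*l/25)
5*h(a(6 - 1*(-3), 3)) = 5*(2*(-1*3 - (6 - 1*(-3))/2)/25) = 5*(2*(-3 - (6 + 3)/2)/25) = 5*(2*(-3 - ½*9)/25) = 5*(2*(-3 - 9/2)/25) = 5*((2/25)*(-15/2)) = 5*(-⅗) = -3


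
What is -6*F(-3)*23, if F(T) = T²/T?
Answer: 414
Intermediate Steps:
F(T) = T
-6*F(-3)*23 = -6*(-3)*23 = 18*23 = 414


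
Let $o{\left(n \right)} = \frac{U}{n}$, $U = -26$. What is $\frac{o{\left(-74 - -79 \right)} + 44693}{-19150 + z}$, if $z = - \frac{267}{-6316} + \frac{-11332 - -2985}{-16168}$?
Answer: $- \frac{5704235006408}{2444356498365} \approx -2.3336$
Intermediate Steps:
$z = \frac{14259127}{25529272}$ ($z = \left(-267\right) \left(- \frac{1}{6316}\right) + \left(-11332 + 2985\right) \left(- \frac{1}{16168}\right) = \frac{267}{6316} - - \frac{8347}{16168} = \frac{267}{6316} + \frac{8347}{16168} = \frac{14259127}{25529272} \approx 0.55854$)
$o{\left(n \right)} = - \frac{26}{n}$
$\frac{o{\left(-74 - -79 \right)} + 44693}{-19150 + z} = \frac{- \frac{26}{-74 - -79} + 44693}{-19150 + \frac{14259127}{25529272}} = \frac{- \frac{26}{-74 + 79} + 44693}{- \frac{488871299673}{25529272}} = \left(- \frac{26}{5} + 44693\right) \left(- \frac{25529272}{488871299673}\right) = \frac{223439}{5} \left(- \frac{25529272}{488871299673}\right) = - \frac{5704235006408}{2444356498365}$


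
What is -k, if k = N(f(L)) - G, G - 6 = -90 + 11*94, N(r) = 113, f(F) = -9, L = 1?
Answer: 837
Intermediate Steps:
G = 950 (G = 6 + (-90 + 11*94) = 6 + (-90 + 1034) = 6 + 944 = 950)
k = -837 (k = 113 - 1*950 = 113 - 950 = -837)
-k = -1*(-837) = 837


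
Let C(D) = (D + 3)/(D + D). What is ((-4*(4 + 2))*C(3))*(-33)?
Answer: 792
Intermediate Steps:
C(D) = (3 + D)/(2*D) (C(D) = (3 + D)/((2*D)) = (3 + D)*(1/(2*D)) = (3 + D)/(2*D))
((-4*(4 + 2))*C(3))*(-33) = ((-4*(4 + 2))*((½)*(3 + 3)/3))*(-33) = ((-4*6)*((½)*(⅓)*6))*(-33) = -24*1*(-33) = -24*(-33) = 792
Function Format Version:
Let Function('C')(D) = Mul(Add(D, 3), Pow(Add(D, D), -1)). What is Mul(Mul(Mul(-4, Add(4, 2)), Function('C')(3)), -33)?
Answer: 792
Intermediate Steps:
Function('C')(D) = Mul(Rational(1, 2), Pow(D, -1), Add(3, D)) (Function('C')(D) = Mul(Add(3, D), Pow(Mul(2, D), -1)) = Mul(Add(3, D), Mul(Rational(1, 2), Pow(D, -1))) = Mul(Rational(1, 2), Pow(D, -1), Add(3, D)))
Mul(Mul(Mul(-4, Add(4, 2)), Function('C')(3)), -33) = Mul(Mul(Mul(-4, Add(4, 2)), Mul(Rational(1, 2), Pow(3, -1), Add(3, 3))), -33) = Mul(Mul(Mul(-4, 6), Mul(Rational(1, 2), Rational(1, 3), 6)), -33) = Mul(Mul(-24, 1), -33) = Mul(-24, -33) = 792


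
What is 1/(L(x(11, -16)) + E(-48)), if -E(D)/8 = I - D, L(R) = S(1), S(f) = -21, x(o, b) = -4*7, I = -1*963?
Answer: 1/7299 ≈ 0.00013701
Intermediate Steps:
I = -963
x(o, b) = -28
L(R) = -21
E(D) = 7704 + 8*D (E(D) = -8*(-963 - D) = 7704 + 8*D)
1/(L(x(11, -16)) + E(-48)) = 1/(-21 + (7704 + 8*(-48))) = 1/(-21 + (7704 - 384)) = 1/(-21 + 7320) = 1/7299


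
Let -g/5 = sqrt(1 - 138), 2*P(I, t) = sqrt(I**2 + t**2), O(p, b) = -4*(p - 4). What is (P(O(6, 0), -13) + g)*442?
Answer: 221*sqrt(233) - 2210*I*sqrt(137) ≈ 3373.4 - 25867.0*I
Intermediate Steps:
O(p, b) = 16 - 4*p (O(p, b) = -4*(-4 + p) = 16 - 4*p)
P(I, t) = sqrt(I**2 + t**2)/2
g = -5*I*sqrt(137) (g = -5*sqrt(1 - 138) = -5*I*sqrt(137) ≈ -58.523*I)
(P(O(6, 0), -13) + g)*442 = (sqrt((16 - 4*6)**2 + (-13)**2)/2 - 5*I*sqrt(137))*442 = (sqrt((16 - 24)**2 + 169)/2 - 5*I*sqrt(137))*442 = (sqrt((-8)**2 + 169)/2 - 5*I*sqrt(137))*442 = (sqrt(64 + 169)/2 - 5*I*sqrt(137))*442 = (sqrt(233)/2 - 5*I*sqrt(137))*442 = 221*sqrt(233) - 2210*I*sqrt(137)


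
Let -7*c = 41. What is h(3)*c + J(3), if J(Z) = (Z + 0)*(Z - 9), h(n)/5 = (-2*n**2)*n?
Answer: 10944/7 ≈ 1563.4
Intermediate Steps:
c = -41/7 (c = -1/7*41 = -41/7 ≈ -5.8571)
h(n) = -10*n**3 (h(n) = 5*((-2*n**2)*n) = 5*(-2*n**3) = -10*n**3)
J(Z) = Z*(-9 + Z)
h(3)*c + J(3) = -10*3**3*(-41/7) + 3*(-9 + 3) = -10*27*(-41/7) + 3*(-6) = -270*(-41/7) - 18 = 11070/7 - 18 = 10944/7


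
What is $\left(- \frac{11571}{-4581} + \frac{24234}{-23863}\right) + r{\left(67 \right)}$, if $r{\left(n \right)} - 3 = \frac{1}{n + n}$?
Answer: $\frac{3151347055}{697542762} \approx 4.5178$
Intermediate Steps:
$r{\left(n \right)} = 3 + \frac{1}{2 n}$ ($r{\left(n \right)} = 3 + \frac{1}{n + n} = 3 + \frac{1}{2 n}$)
$\left(- \frac{11571}{-4581} + \frac{24234}{-23863}\right) + r{\left(67 \right)} = \left(- \frac{11571}{-4581} + \frac{24234}{-23863}\right) + \left(3 + \frac{1}{2 \cdot 67}\right) = \left(\left(-11571\right) \left(- \frac{1}{4581}\right) + 24234 \left(- \frac{1}{23863}\right)\right) + \left(3 + \frac{1}{2} \cdot \frac{1}{67}\right) = \left(\frac{3857}{1527} - \frac{3462}{3409}\right) + \left(3 + \frac{1}{134}\right) = \frac{7862039}{5205543} + \frac{403}{134} = \frac{3151347055}{697542762}$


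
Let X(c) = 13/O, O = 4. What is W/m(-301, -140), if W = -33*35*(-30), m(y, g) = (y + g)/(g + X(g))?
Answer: 150425/14 ≈ 10745.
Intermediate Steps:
X(c) = 13/4
m(y, g) = (g + y)/(13/4 + g) (m(y, g) = (y + g)/(g + 13/4) = (g + y)/(13/4 + g))
W = 34650 (W = -1155*(-30) = 34650)
W/m(-301, -140) = 34650/((4*(-140 - 301)/(13 + 4*(-140)))) = 34650/((4*(-441)/(13 - 560))) = 34650/((4*(-441)/(-547))) = 34650/((4*(-1/547)*(-441))) = 34650/(1764/547) = 34650*(547/1764) = 150425/14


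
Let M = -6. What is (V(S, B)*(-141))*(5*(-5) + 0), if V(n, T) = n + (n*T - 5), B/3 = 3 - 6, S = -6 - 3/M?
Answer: 137475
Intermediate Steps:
S = -11/2 (S = -6 - 3/(-6) = -6 - 3*(-1)/6 = -6 - 1*(-½) = -6 + ½ = -11/2 ≈ -5.5000)
B = -9 (B = 3*(3 - 6) = 3*(-3) = -9)
V(n, T) = -5 + n + T*n (V(n, T) = n + (T*n - 5) = n + (-5 + T*n) = -5 + n + T*n)
(V(S, B)*(-141))*(5*(-5) + 0) = ((-5 - 11/2 - 9*(-11/2))*(-141))*(5*(-5) + 0) = ((-5 - 11/2 + 99/2)*(-141))*(-25 + 0) = (39*(-141))*(-25) = -5499*(-25) = 137475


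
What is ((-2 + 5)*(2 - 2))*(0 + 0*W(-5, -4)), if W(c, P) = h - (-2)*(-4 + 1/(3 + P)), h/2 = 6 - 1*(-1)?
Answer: 0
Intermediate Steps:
h = 14 (h = 2*(6 - 1*(-1)) = 2*(6 + 1) = 2*7 = 14)
W(c, P) = 6 + 2/(3 + P) (W(c, P) = 14 - (-2)*(-4 + 1/(3 + P)) = 14 - (8 - 2/(3 + P)) = 14 + (-8 + 2/(3 + P)) = 6 + 2/(3 + P))
((-2 + 5)*(2 - 2))*(0 + 0*W(-5, -4)) = ((-2 + 5)*(2 - 2))*(0 + 0*(2*(10 + 3*(-4))/(3 - 4))) = (3*0)*(0 + 0*(2*(10 - 12)/(-1))) = 0*(0 + 0*(2*(-1)*(-2))) = 0*(0 + 0*4) = 0*(0 + 0) = 0*0 = 0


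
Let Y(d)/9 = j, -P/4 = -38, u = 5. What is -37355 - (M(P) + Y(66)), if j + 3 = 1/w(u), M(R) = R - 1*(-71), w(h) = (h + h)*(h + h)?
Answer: -3755109/100 ≈ -37551.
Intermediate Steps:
w(h) = 4*h² (w(h) = (2*h)*(2*h) = 4*h²)
P = 152 (P = -4*(-38) = 152)
M(R) = 71 + R (M(R) = R + 71 = 71 + R)
j = -299/100 (j = -3 + 1/(4*5²) = -3 + 1/(4*25) = -3 + 1/100 = -299/100 ≈ -2.9900)
Y(d) = -2691/100 (Y(d) = 9*(-299/100) = -2691/100)
-37355 - (M(P) + Y(66)) = -37355 - ((71 + 152) - 2691/100) = -37355 - (223 - 2691/100) = -37355 - 1*19609/100 = -37355 - 19609/100 = -3755109/100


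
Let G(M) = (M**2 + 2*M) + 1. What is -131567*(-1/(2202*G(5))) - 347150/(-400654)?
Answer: 40116059809/15880321944 ≈ 2.5261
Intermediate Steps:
G(M) = 1 + M**2 + 2*M
-131567*(-1/(2202*G(5))) - 347150/(-400654) = -131567*(-1/(2202*(1 + 5**2 + 2*5))) - 347150/(-400654) = -131567*(-1/(2202*(1 + 25 + 10))) - 347150*(-1/400654) = -131567/(36*(-2202)) + 173575/200327 = -131567/(-79272) + 173575/200327 = -131567*(-1/79272) + 173575/200327 = 131567/79272 + 173575/200327 = 40116059809/15880321944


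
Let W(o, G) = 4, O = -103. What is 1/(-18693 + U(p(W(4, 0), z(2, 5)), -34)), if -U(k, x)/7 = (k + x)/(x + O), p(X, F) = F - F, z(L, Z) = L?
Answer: -137/2561179 ≈ -5.3491e-5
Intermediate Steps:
p(X, F) = 0
U(k, x) = -7*(k + x)/(-103 + x) (U(k, x) = -7*(k + x)/(x - 103) = -7*(k + x)/(-103 + x))
1/(-18693 + U(p(W(4, 0), z(2, 5)), -34)) = 1/(-18693 + 7*(-1*0 - 1*(-34))/(-103 - 34)) = 1/(-18693 + 7*(0 + 34)/(-137)) = 1/(-18693 + 7*(-1/137)*34) = 1/(-18693 - 238/137) = 1/(-2561179/137) = -137/2561179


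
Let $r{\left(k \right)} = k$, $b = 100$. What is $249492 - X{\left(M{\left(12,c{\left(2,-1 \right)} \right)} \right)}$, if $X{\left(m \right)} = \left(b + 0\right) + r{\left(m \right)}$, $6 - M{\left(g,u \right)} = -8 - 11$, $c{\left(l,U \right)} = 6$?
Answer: $249367$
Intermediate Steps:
$M{\left(g,u \right)} = 25$ ($M{\left(g,u \right)} = 6 - \left(-8 - 11\right) = 6 - -19 = 6 + 19 = 25$)
$X{\left(m \right)} = 100 + m$ ($X{\left(m \right)} = \left(100 + 0\right) + m = 100 + m$)
$249492 - X{\left(M{\left(12,c{\left(2,-1 \right)} \right)} \right)} = 249492 - \left(100 + 25\right) = 249492 - 125 = 249367$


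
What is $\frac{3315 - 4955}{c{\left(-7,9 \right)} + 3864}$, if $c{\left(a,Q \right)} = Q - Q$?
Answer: $- \frac{205}{483} \approx -0.42443$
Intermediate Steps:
$c{\left(a,Q \right)} = 0$
$\frac{3315 - 4955}{c{\left(-7,9 \right)} + 3864} = \frac{3315 - 4955}{0 + 3864} = - \frac{1640}{3864} = \left(-1640\right) \frac{1}{3864} = - \frac{205}{483}$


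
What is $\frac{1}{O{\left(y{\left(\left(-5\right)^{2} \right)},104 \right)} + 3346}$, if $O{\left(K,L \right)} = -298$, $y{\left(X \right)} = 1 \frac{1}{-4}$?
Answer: $\frac{1}{3048} \approx 0.00032808$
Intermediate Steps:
$y{\left(X \right)} = - \frac{1}{4}$ ($y{\left(X \right)} = 1 \left(- \frac{1}{4}\right) = - \frac{1}{4}$)
$\frac{1}{O{\left(y{\left(\left(-5\right)^{2} \right)},104 \right)} + 3346} = \frac{1}{-298 + 3346} = \frac{1}{3048}$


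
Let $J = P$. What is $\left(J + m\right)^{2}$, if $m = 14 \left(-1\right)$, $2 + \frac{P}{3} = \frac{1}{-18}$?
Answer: $\frac{14641}{36} \approx 406.69$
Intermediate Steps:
$P = - \frac{37}{6}$ ($P = -6 + \frac{3}{-18} = -6 + 3 \left(- \frac{1}{18}\right) = -6 - \frac{1}{6} = - \frac{37}{6} \approx -6.1667$)
$J = - \frac{37}{6} \approx -6.1667$
$m = -14$
$\left(J + m\right)^{2} = \left(- \frac{37}{6} - 14\right)^{2} = \left(- \frac{121}{6}\right)^{2} = \frac{14641}{36}$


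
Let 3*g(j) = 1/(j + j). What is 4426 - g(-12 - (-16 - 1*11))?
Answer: 398339/90 ≈ 4426.0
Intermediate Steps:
g(j) = 1/(6*j) (g(j) = 1/(3*(j + j)) = 1/(3*((2*j))) = (1/(2*j))/3 = 1/(6*j))
4426 - g(-12 - (-16 - 1*11)) = 4426 - 1/(6*(-12 - (-16 - 1*11))) = 4426 - 1/(6*(-12 - (-16 - 11))) = 4426 - 1/(6*(-12 - 1*(-27))) = 4426 - 1/(6*(-12 + 27)) = 4426 - 1/(6*15) = 4426 - 1*1/90 = 4426 - 1/90 = 398339/90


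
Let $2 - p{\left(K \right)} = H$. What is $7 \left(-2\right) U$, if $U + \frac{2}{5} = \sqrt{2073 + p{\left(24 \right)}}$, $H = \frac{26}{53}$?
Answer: $\frac{28}{5} - \frac{14 \sqrt{5827297}}{53} \approx -632.05$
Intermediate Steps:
$H = \frac{26}{53}$ ($H = 26 \cdot \frac{1}{53} = \frac{26}{53} \approx 0.49057$)
$p{\left(K \right)} = \frac{80}{53}$ ($p{\left(K \right)} = 2 - \frac{26}{53} = \frac{80}{53}$)
$U = - \frac{2}{5} + \frac{\sqrt{5827297}}{53}$ ($U = - \frac{2}{5} + \sqrt{2073 + \frac{80}{53}} = - \frac{2}{5} + \sqrt{\frac{109949}{53}} = - \frac{2}{5} + \frac{\sqrt{5827297}}{53} \approx 45.147$)
$7 \left(-2\right) U = 7 \left(-2\right) \left(- \frac{2}{5} + \frac{\sqrt{5827297}}{53}\right) = - 14 \left(- \frac{2}{5} + \frac{\sqrt{5827297}}{53}\right) = \frac{28}{5} - \frac{14 \sqrt{5827297}}{53}$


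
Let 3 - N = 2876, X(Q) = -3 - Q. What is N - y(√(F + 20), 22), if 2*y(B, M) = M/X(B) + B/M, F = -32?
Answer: 5*(-25283*√3 + 37874*I)/(22*(-3*I + 2*√3)) ≈ -2871.4 - 1.8933*I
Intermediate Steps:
N = -2873 (N = 3 - 1*2876 = 3 - 2876 = -2873)
y(B, M) = B/(2*M) + M/(2*(-3 - B)) (y(B, M) = (M/(-3 - B) + B/M)/2 = (B/M + M/(-3 - B))/2 = B/(2*M) + M/(2*(-3 - B)))
N - y(√(F + 20), 22) = -2873 - (-1*22² + √(-32 + 20)*(3 + √(-32 + 20)))/(2*22*(3 + √(-32 + 20))) = -2873 - (-1*484 + √(-12)*(3 + √(-12)))/(2*22*(3 + √(-12))) = -2873 - (-484 + (2*I*√3)*(3 + 2*I*√3))/(2*22*(3 + 2*I*√3)) = -2873 - (-484 + 2*I*√3*(3 + 2*I*√3))/(2*22*(3 + 2*I*√3)) = -2873 - (-484 + 2*I*√3*(3 + 2*I*√3))/(44*(3 + 2*I*√3))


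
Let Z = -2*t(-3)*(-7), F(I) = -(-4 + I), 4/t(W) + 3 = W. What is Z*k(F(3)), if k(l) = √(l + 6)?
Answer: -28*√7/3 ≈ -24.694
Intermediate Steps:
t(W) = 4/(-3 + W)
F(I) = 4 - I
k(l) = √(6 + l)
Z = -28/3 (Z = -8/(-3 - 3)*(-7) = -8/(-6)*(-7) = -8*(-1)/6*(-7) = -2*(-⅔)*(-7) = (4/3)*(-7) = -28/3 ≈ -9.3333)
Z*k(F(3)) = -28*√(6 + (4 - 1*3))/3 = -28*√(6 + (4 - 3))/3 = -28*√(6 + 1)/3 = -28*√7/3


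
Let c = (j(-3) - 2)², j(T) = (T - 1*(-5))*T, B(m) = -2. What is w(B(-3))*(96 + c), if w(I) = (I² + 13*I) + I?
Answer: -3840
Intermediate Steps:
w(I) = I² + 14*I
j(T) = T*(5 + T) (j(T) = (T + 5)*T = (5 + T)*T = T*(5 + T))
c = 64 (c = (-3*(5 - 3) - 2)² = (-3*2 - 2)² = (-6 - 2)² = (-8)² = 64)
w(B(-3))*(96 + c) = (-2*(14 - 2))*(96 + 64) = -2*12*160 = -24*160 = -3840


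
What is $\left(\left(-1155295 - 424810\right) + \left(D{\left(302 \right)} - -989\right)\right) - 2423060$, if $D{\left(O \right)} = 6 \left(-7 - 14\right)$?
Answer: $-4002302$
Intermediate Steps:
$D{\left(O \right)} = -126$ ($D{\left(O \right)} = 6 \left(-21\right) = -126$)
$\left(\left(-1155295 - 424810\right) + \left(D{\left(302 \right)} - -989\right)\right) - 2423060 = \left(\left(-1155295 - 424810\right) - -863\right) - 2423060 = \left(\left(-1155295 - 424810\right) + \left(-126 + \left(-109 + 1098\right)\right)\right) - 2423060 = \left(-1580105 + \left(-126 + 989\right)\right) - 2423060 = \left(-1580105 + 863\right) - 2423060 = -1579242 - 2423060 = -4002302$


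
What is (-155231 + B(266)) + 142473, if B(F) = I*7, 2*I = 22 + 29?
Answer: -25159/2 ≈ -12580.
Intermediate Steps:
I = 51/2 (I = (22 + 29)/2 = (½)*51 = 51/2 ≈ 25.500)
B(F) = 357/2 (B(F) = (51/2)*7 = 357/2)
(-155231 + B(266)) + 142473 = (-155231 + 357/2) + 142473 = -310105/2 + 142473 = -25159/2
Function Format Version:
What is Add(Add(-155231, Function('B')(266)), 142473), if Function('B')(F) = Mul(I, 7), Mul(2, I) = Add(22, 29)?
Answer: Rational(-25159, 2) ≈ -12580.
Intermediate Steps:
I = Rational(51, 2) (I = Mul(Rational(1, 2), Add(22, 29)) = Mul(Rational(1, 2), 51) = Rational(51, 2) ≈ 25.500)
Function('B')(F) = Rational(357, 2) (Function('B')(F) = Mul(Rational(51, 2), 7) = Rational(357, 2))
Add(Add(-155231, Function('B')(266)), 142473) = Add(Add(-155231, Rational(357, 2)), 142473) = Add(Rational(-310105, 2), 142473) = Rational(-25159, 2)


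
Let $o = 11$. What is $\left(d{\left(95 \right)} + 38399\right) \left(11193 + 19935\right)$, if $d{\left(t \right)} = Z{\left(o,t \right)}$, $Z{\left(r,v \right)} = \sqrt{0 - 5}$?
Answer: $1195284072 + 31128 i \sqrt{5} \approx 1.1953 \cdot 10^{9} + 69604.0 i$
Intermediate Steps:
$Z{\left(r,v \right)} = i \sqrt{5}$ ($Z{\left(r,v \right)} = \sqrt{-5} = i \sqrt{5}$)
$d{\left(t \right)} = i \sqrt{5}$
$\left(d{\left(95 \right)} + 38399\right) \left(11193 + 19935\right) = \left(i \sqrt{5} + 38399\right) \left(11193 + 19935\right) = \left(38399 + i \sqrt{5}\right) 31128 = 1195284072 + 31128 i \sqrt{5}$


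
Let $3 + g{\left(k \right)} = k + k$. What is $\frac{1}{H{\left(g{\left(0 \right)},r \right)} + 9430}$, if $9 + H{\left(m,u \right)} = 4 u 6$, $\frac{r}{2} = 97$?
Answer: $\frac{1}{14077} \approx 7.1038 \cdot 10^{-5}$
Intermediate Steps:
$r = 194$ ($r = 2 \cdot 97 = 194$)
$g{\left(k \right)} = -3 + 2 k$ ($g{\left(k \right)} = -3 + \left(k + k\right) = -3 + 2 k$)
$H{\left(m,u \right)} = -9 + 24 u$ ($H{\left(m,u \right)} = -9 + 4 u 6 = -9 + 24 u$)
$\frac{1}{H{\left(g{\left(0 \right)},r \right)} + 9430} = \frac{1}{\left(-9 + 24 \cdot 194\right) + 9430} = \frac{1}{\left(-9 + 4656\right) + 9430} = \frac{1}{4647 + 9430} = \frac{1}{14077}$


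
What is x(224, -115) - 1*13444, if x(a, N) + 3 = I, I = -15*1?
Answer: -13462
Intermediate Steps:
I = -15
x(a, N) = -18 (x(a, N) = -3 - 15 = -18)
x(224, -115) - 1*13444 = -18 - 1*13444 = -18 - 13444 = -13462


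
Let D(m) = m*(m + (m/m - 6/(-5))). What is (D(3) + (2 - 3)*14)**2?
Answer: 64/25 ≈ 2.5600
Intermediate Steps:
D(m) = m*(11/5 + m) (D(m) = m*(m + (1 - 6*(-1/5))) = m*(m + (1 + 6/5)) = m*(m + 11/5) = m*(11/5 + m))
(D(3) + (2 - 3)*14)**2 = ((1/5)*3*(11 + 5*3) + (2 - 3)*14)**2 = ((1/5)*3*(11 + 15) - 1*14)**2 = ((1/5)*3*26 - 14)**2 = (78/5 - 14)**2 = (8/5)**2 = 64/25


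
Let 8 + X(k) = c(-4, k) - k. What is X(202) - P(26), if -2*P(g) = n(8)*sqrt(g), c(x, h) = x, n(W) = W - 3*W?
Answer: -214 - 8*sqrt(26) ≈ -254.79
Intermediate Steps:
n(W) = -2*W
P(g) = 8*sqrt(g) (P(g) = -(-2*8)*sqrt(g)/2 = -(-8)*sqrt(g) = 8*sqrt(g))
X(k) = -12 - k (X(k) = -8 + (-4 - k) = -12 - k)
X(202) - P(26) = (-12 - 1*202) - 8*sqrt(26) = (-12 - 202) - 8*sqrt(26) = -214 - 8*sqrt(26)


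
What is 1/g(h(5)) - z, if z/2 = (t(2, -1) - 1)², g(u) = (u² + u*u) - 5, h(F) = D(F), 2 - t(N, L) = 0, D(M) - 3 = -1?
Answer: -5/3 ≈ -1.6667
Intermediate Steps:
D(M) = 2 (D(M) = 3 - 1 = 2)
t(N, L) = 2 (t(N, L) = 2 - 1*0 = 2 + 0 = 2)
h(F) = 2
g(u) = -5 + 2*u² (g(u) = (u² + u²) - 5 = 2*u² - 5 = -5 + 2*u²)
z = 2 (z = 2*(2 - 1)² = 2*1² = 2*1 = 2)
1/g(h(5)) - z = 1/(-5 + 2*2²) - 1*2 = 1/(-5 + 2*4) - 2 = 1/(-5 + 8) - 2 = 1/3 - 2 = ⅓ - 2 = -5/3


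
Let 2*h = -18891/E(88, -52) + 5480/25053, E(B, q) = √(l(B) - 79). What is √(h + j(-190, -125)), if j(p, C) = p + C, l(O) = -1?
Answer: √(-79056795846000 + 118569892148190*I*√5)/501060 ≈ 19.838 + 26.617*I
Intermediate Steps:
E(B, q) = 4*I*√5 (E(B, q) = √(-1 - 79) = √(-80) = 4*I*√5)
j(p, C) = C + p
h = 2740/25053 + 18891*I*√5/40 (h = (-18891*(-I*√5/20) + 5480/25053)/2 = (-(-18891)*I*√5/20 + 5480*(1/25053))/2 = (18891*I*√5/20 + 5480/25053)/2 = (5480/25053 + 18891*I*√5/20)/2 = 2740/25053 + 18891*I*√5/40 ≈ 0.10937 + 1056.0*I)
√(h + j(-190, -125)) = √((2740/25053 + 18891*I*√5/40) + (-125 - 190)) = √((2740/25053 + 18891*I*√5/40) - 315) = √(-7888955/25053 + 18891*I*√5/40)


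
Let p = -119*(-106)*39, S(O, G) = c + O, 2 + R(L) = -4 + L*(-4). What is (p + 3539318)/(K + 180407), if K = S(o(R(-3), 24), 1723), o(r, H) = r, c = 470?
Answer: 4031264/180883 ≈ 22.287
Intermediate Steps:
R(L) = -6 - 4*L (R(L) = -2 + (-4 + L*(-4)) = -2 + (-4 - 4*L) = -6 - 4*L)
S(O, G) = 470 + O
p = 491946 (p = 12614*39 = 491946)
K = 476 (K = 470 + (-6 - 4*(-3)) = 470 + (-6 + 12) = 470 + 6 = 476)
(p + 3539318)/(K + 180407) = (491946 + 3539318)/(476 + 180407) = 4031264/180883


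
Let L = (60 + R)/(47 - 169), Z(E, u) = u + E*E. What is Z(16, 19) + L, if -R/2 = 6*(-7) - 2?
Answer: 16701/61 ≈ 273.79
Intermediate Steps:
R = 88 (R = -2*(6*(-7) - 2) = -2*(-42 - 2) = -2*(-44) = 88)
Z(E, u) = u + E**2
L = -74/61 (L = (60 + 88)/(47 - 169) = 148/(-122) = 148*(-1/122) = -74/61 ≈ -1.2131)
Z(16, 19) + L = (19 + 16**2) - 74/61 = (19 + 256) - 74/61 = 275 - 74/61 = 16701/61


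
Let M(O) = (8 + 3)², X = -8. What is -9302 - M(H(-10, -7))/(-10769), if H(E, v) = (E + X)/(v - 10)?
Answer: -827877/89 ≈ -9302.0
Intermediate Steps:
H(E, v) = (-8 + E)/(-10 + v) (H(E, v) = (E - 8)/(v - 10) = (-8 + E)/(-10 + v))
M(O) = 121 (M(O) = 11² = 121)
-9302 - M(H(-10, -7))/(-10769) = -9302 - 121/(-10769) = -9302 - 121*(-1)/10769 = -9302 - 1*(-1/89) = -9302 + 1/89 = -827877/89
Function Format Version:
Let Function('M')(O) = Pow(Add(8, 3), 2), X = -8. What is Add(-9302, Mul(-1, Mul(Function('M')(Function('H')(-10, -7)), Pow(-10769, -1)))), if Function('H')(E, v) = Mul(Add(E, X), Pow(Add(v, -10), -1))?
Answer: Rational(-827877, 89) ≈ -9302.0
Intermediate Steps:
Function('H')(E, v) = Mul(Pow(Add(-10, v), -1), Add(-8, E)) (Function('H')(E, v) = Mul(Add(E, -8), Pow(Add(v, -10), -1)) = Mul(Add(-8, E), Pow(Add(-10, v), -1)) = Mul(Pow(Add(-10, v), -1), Add(-8, E)))
Function('M')(O) = 121 (Function('M')(O) = Pow(11, 2) = 121)
Add(-9302, Mul(-1, Mul(Function('M')(Function('H')(-10, -7)), Pow(-10769, -1)))) = Add(-9302, Mul(-1, Mul(121, Pow(-10769, -1)))) = Add(-9302, Mul(-1, Mul(121, Rational(-1, 10769)))) = Add(-9302, Mul(-1, Rational(-1, 89))) = Add(-9302, Rational(1, 89)) = Rational(-827877, 89)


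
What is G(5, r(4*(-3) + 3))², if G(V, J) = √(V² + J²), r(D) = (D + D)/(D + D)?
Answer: 26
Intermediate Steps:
r(D) = 1 (r(D) = (2*D)/((2*D)) = (2*D)*(1/(2*D)) = 1)
G(V, J) = √(J² + V²)
G(5, r(4*(-3) + 3))² = (√(1² + 5²))² = (√(1 + 25))² = (√26)² = 26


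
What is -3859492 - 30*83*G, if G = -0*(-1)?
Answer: -3859492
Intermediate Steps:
G = 0 (G = -1*0 = 0)
-3859492 - 30*83*G = -3859492 - 30*83*0 = -3859492 - 2490*0 = -3859492 - 1*0 = -3859492 + 0 = -3859492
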